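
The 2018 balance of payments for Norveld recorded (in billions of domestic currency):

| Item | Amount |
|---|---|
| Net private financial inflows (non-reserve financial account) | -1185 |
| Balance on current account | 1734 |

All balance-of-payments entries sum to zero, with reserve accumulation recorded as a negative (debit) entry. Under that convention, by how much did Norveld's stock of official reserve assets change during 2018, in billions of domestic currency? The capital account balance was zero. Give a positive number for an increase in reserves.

549

Official reserve transactions balance = -(1734 + (-1185)) = -549
An accumulation of reserves is recorded as a debit (negative entry), so the change in the stock of reserves is the negative of that balance.
Change in official reserves = -(-549) = 549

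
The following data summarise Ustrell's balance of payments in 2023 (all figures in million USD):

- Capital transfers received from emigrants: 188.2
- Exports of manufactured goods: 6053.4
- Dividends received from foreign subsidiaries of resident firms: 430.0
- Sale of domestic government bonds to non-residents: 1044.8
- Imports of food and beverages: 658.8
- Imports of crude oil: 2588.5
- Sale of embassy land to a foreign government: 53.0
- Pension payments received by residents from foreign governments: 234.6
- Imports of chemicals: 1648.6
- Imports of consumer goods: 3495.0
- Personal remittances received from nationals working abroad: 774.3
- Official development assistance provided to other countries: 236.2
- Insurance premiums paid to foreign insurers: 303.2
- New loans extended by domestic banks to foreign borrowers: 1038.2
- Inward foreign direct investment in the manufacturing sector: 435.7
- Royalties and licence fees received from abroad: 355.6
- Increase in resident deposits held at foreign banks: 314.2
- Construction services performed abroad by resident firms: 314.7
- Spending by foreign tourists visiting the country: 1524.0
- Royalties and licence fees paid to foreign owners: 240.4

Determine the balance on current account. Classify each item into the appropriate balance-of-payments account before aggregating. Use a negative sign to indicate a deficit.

515.9

Goods: -658.8 - 1648.6 - 2588.5 - 3495.0 + 6053.4 = -2337.5
Services: 355.6 + 1524.0 - 303.2 + 314.7 - 240.4 = 1650.7
Primary income: 430.0
Secondary income: 774.3 - 236.2 + 234.6 = 772.7
Current account = (-2337.5) + 1650.7 + 430.0 + 772.7 = 515.9
(Excluded from the current account — capital account: capital transfers received from emigrants 188.2, sale of embassy land to a foreign government 53.0; financial account: sale of domestic government bonds to non-residents 1044.8, new loans extended by domestic banks to foreign borrowers 1038.2, inward foreign direct investment in the manufacturing sector 435.7, increase in resident deposits held at foreign banks 314.2.)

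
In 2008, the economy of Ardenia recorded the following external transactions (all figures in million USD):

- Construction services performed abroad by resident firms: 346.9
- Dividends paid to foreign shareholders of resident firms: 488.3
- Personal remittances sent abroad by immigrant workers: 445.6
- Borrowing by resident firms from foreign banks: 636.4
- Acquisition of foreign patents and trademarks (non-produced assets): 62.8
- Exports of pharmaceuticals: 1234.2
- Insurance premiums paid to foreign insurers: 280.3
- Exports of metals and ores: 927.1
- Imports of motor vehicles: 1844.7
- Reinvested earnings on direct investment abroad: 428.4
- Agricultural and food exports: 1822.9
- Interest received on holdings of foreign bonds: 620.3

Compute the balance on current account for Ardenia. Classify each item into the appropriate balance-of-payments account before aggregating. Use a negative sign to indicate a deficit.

2320.9

Goods: 1822.9 - 1844.7 + 1234.2 + 927.1 = 2139.5
Services: 346.9 - 280.3 = 66.6
Primary income: 620.3 - 488.3 + 428.4 = 560.4
Secondary income: -445.6
Current account = 2139.5 + 66.6 + 560.4 + (-445.6) = 2320.9
(Excluded from the current account — financial account: borrowing by resident firms from foreign banks 636.4; capital account: acquisition of foreign patents and trademarks (non-produced assets) 62.8.)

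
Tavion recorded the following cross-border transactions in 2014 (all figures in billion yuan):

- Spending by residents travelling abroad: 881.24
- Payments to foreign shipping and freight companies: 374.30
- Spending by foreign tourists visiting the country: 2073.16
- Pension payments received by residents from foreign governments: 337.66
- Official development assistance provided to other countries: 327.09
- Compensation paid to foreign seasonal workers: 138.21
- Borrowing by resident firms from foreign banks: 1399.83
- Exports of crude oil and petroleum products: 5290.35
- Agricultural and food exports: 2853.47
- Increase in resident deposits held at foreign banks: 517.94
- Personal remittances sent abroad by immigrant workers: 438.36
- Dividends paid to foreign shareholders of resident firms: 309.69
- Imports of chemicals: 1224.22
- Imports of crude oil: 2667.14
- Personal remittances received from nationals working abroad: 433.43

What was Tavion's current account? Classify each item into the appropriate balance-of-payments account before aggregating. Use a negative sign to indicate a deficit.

4627.82

Goods: 5290.35 - 1224.22 + 2853.47 - 2667.14 = 4252.46
Services: -881.24 + 2073.16 - 374.30 = 817.62
Primary income: -138.21 - 309.69 = -447.90
Secondary income: -327.09 + 337.66 - 438.36 + 433.43 = 5.64
Current account = 4252.46 + 817.62 + (-447.90) + 5.64 = 4627.82
(Excluded from the current account — financial account: borrowing by resident firms from foreign banks 1399.83, increase in resident deposits held at foreign banks 517.94.)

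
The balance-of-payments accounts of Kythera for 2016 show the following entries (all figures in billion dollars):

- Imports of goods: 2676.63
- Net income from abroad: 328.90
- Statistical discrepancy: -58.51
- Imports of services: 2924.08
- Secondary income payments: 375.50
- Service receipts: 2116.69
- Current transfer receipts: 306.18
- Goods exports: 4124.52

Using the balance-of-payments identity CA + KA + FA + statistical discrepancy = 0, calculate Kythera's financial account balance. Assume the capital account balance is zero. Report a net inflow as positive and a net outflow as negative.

Goods balance = 4124.52 - 2676.63 = 1447.89
Services balance = 2116.69 - 2924.08 = -807.39
Trade balance (goods + services) = 1447.89 + (-807.39) = 640.50
Net primary income = 328.90
Net secondary income = 306.18 - 375.50 = -69.32
Current account = 640.50 + 328.90 + (-69.32) = 900.08
Financial account = -(900.08 + (-58.51)) = -841.57

-841.57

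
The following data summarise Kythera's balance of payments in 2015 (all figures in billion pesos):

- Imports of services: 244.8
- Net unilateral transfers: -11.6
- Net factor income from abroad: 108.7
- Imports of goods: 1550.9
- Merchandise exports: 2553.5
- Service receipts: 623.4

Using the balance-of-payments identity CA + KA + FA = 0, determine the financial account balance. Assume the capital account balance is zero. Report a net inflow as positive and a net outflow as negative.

Goods balance = 2553.5 - 1550.9 = 1002.6
Services balance = 623.4 - 244.8 = 378.6
Trade balance (goods + services) = 1002.6 + 378.6 = 1381.2
Net primary income = 108.7
Net secondary income = -11.6
Current account = 1381.2 + 108.7 + (-11.6) = 1478.3
Financial account = -(1478.3) = -1478.3

-1478.3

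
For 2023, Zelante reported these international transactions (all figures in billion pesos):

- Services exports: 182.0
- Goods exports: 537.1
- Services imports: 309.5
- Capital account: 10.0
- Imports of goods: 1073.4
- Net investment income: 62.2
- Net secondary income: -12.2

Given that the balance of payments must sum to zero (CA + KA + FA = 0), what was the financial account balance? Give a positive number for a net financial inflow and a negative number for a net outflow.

603.8

Goods balance = 537.1 - 1073.4 = -536.3
Services balance = 182.0 - 309.5 = -127.5
Trade balance (goods + services) = -536.3 + (-127.5) = -663.8
Net primary income = 62.2
Net secondary income = -12.2
Current account = -663.8 + 62.2 + (-12.2) = -613.8
Financial account = -(-613.8 + 10.0) = 603.8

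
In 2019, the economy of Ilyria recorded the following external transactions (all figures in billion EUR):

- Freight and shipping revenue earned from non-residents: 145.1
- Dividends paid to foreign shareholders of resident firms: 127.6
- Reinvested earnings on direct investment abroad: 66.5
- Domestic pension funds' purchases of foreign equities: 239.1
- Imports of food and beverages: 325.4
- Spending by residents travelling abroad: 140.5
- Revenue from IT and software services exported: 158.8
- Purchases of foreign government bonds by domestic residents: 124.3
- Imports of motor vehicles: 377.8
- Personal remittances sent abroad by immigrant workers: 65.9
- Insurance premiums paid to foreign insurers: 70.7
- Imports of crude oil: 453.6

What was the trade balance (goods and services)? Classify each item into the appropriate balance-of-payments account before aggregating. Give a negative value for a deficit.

Goods: -377.8 - 453.6 - 325.4 = -1156.8
Services: 145.1 - 70.7 + 158.8 - 140.5 = 92.7
Trade balance = -1156.8 + 92.7 = -1064.1
(Excluded from the trade balance — primary income: dividends paid to foreign shareholders of resident firms 127.6, reinvested earnings on direct investment abroad 66.5; financial account: domestic pension funds' purchases of foreign equities 239.1, purchases of foreign government bonds by domestic residents 124.3; secondary income: personal remittances sent abroad by immigrant workers 65.9.)

-1064.1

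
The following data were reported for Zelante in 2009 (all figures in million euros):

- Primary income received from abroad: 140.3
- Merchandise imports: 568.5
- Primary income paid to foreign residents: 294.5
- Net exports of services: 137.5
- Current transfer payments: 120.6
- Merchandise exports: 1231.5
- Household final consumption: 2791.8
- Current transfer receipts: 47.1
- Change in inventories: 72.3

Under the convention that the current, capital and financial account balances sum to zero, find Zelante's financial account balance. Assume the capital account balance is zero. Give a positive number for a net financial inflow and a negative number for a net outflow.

-572.8

Goods balance = 1231.5 - 568.5 = 663.0
Services balance = 137.5
Trade balance (goods + services) = 663.0 + 137.5 = 800.5
Net primary income = 140.3 - 294.5 = -154.2
Net secondary income = 47.1 - 120.6 = -73.5
Current account = 800.5 + (-154.2) + (-73.5) = 572.8
Financial account = -(572.8) = -572.8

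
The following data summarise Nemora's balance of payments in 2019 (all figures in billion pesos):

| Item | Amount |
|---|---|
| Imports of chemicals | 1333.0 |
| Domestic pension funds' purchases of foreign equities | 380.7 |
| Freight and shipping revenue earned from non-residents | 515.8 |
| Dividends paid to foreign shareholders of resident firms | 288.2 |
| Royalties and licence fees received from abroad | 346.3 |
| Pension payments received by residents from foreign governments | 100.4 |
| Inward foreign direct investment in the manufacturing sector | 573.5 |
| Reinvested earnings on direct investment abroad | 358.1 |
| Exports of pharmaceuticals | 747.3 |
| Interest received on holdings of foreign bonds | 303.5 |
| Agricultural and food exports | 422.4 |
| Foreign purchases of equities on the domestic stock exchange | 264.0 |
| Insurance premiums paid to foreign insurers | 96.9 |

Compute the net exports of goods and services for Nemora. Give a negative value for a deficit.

601.9

Goods: 747.3 + 422.4 - 1333.0 = -163.3
Services: 515.8 + 346.3 - 96.9 = 765.2
Trade balance = -163.3 + 765.2 = 601.9
(Excluded from the trade balance — financial account: domestic pension funds' purchases of foreign equities 380.7, inward foreign direct investment in the manufacturing sector 573.5, foreign purchases of equities on the domestic stock exchange 264.0; primary income: dividends paid to foreign shareholders of resident firms 288.2, reinvested earnings on direct investment abroad 358.1, interest received on holdings of foreign bonds 303.5; secondary income: pension payments received by residents from foreign governments 100.4.)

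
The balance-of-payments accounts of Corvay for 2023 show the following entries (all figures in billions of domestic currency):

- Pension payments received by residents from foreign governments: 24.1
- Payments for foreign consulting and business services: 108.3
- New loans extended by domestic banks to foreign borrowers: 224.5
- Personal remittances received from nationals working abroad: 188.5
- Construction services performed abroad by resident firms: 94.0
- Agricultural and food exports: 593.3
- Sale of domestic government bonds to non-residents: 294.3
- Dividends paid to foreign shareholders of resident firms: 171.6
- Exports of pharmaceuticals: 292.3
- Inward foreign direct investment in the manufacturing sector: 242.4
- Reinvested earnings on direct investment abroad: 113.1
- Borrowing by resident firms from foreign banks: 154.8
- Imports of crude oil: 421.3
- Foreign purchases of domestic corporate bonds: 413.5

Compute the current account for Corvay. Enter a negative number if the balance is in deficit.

Goods: 292.3 - 421.3 + 593.3 = 464.3
Services: -108.3 + 94.0 = -14.3
Primary income: -171.6 + 113.1 = -58.5
Secondary income: 188.5 + 24.1 = 212.6
Current account = 464.3 + (-14.3) + (-58.5) + 212.6 = 604.1
(Excluded from the current account — financial account: new loans extended by domestic banks to foreign borrowers 224.5, sale of domestic government bonds to non-residents 294.3, inward foreign direct investment in the manufacturing sector 242.4, borrowing by resident firms from foreign banks 154.8, foreign purchases of domestic corporate bonds 413.5.)

604.1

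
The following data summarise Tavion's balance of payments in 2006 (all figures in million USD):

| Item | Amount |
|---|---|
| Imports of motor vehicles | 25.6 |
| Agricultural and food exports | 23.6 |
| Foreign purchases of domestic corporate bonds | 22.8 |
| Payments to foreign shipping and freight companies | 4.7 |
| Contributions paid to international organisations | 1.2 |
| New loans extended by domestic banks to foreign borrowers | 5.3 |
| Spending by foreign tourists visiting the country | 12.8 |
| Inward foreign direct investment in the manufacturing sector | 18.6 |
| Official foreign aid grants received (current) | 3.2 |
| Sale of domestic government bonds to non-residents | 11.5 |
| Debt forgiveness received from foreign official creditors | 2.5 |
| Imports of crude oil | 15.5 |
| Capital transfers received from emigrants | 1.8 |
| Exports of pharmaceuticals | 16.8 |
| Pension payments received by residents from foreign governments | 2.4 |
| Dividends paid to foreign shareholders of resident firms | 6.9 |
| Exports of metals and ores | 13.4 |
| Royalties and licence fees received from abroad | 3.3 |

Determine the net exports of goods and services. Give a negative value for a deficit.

Goods: 16.8 + 13.4 + 23.6 - 25.6 - 15.5 = 12.7
Services: -4.7 + 3.3 + 12.8 = 11.4
Trade balance = 12.7 + 11.4 = 24.1
(Excluded from the trade balance — financial account: foreign purchases of domestic corporate bonds 22.8, new loans extended by domestic banks to foreign borrowers 5.3, inward foreign direct investment in the manufacturing sector 18.6, sale of domestic government bonds to non-residents 11.5; secondary income: contributions paid to international organisations 1.2, official foreign aid grants received (current) 3.2, pension payments received by residents from foreign governments 2.4; capital account: debt forgiveness received from foreign official creditors 2.5, capital transfers received from emigrants 1.8; primary income: dividends paid to foreign shareholders of resident firms 6.9.)

24.1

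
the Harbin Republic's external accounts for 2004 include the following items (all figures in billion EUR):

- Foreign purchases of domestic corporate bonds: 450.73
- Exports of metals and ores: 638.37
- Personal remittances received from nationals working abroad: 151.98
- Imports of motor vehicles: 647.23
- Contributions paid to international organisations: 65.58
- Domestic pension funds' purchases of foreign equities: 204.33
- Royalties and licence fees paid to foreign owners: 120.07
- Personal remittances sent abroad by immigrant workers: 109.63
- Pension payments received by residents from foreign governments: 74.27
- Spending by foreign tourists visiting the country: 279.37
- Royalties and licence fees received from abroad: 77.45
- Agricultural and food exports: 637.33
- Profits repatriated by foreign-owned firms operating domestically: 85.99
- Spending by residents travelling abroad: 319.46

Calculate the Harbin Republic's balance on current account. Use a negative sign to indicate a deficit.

Goods: 637.33 + 638.37 - 647.23 = 628.47
Services: 279.37 - 319.46 + 77.45 - 120.07 = -82.71
Primary income: -85.99
Secondary income: -109.63 + 74.27 + 151.98 - 65.58 = 51.04
Current account = 628.47 + (-82.71) + (-85.99) + 51.04 = 510.81
(Excluded from the current account — financial account: foreign purchases of domestic corporate bonds 450.73, domestic pension funds' purchases of foreign equities 204.33.)

510.81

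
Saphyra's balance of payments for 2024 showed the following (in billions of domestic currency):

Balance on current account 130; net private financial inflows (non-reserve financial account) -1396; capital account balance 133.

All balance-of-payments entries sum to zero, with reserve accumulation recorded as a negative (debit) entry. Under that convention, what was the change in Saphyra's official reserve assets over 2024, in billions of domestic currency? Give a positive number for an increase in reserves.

-1133

Official reserve transactions balance = -(130 + 133 + (-1396)) = 1133
An accumulation of reserves is recorded as a debit (negative entry), so the change in the stock of reserves is the negative of that balance.
Change in official reserves = -(1133) = -1133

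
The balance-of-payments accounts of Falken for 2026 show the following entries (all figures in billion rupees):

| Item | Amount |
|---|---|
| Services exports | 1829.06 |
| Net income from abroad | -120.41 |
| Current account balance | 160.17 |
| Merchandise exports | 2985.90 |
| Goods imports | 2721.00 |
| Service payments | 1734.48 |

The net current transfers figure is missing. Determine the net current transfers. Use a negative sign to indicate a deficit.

-78.90

Current account = goods balance + services balance + net primary income + net secondary income
Sum of the known components = 239.07
Net current transfers = CA - (known components) = 160.17 - 239.07 = -78.90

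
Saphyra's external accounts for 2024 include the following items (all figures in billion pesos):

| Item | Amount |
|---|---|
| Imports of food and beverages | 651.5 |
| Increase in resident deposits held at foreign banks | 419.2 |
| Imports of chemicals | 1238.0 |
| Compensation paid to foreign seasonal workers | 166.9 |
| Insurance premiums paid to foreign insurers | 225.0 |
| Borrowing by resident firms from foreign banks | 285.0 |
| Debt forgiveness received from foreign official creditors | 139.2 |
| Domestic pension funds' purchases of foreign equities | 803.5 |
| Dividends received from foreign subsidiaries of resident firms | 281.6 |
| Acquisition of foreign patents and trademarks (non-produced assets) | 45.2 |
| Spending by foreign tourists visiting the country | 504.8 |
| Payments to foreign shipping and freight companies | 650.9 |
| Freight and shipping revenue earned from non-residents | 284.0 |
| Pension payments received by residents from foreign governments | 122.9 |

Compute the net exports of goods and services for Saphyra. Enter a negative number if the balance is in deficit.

Goods: -651.5 - 1238.0 = -1889.5
Services: 284.0 + 504.8 - 650.9 - 225.0 = -87.1
Trade balance = -1889.5 + (-87.1) = -1976.6
(Excluded from the trade balance — financial account: increase in resident deposits held at foreign banks 419.2, borrowing by resident firms from foreign banks 285.0, domestic pension funds' purchases of foreign equities 803.5; primary income: compensation paid to foreign seasonal workers 166.9, dividends received from foreign subsidiaries of resident firms 281.6; capital account: debt forgiveness received from foreign official creditors 139.2, acquisition of foreign patents and trademarks (non-produced assets) 45.2; secondary income: pension payments received by residents from foreign governments 122.9.)

-1976.6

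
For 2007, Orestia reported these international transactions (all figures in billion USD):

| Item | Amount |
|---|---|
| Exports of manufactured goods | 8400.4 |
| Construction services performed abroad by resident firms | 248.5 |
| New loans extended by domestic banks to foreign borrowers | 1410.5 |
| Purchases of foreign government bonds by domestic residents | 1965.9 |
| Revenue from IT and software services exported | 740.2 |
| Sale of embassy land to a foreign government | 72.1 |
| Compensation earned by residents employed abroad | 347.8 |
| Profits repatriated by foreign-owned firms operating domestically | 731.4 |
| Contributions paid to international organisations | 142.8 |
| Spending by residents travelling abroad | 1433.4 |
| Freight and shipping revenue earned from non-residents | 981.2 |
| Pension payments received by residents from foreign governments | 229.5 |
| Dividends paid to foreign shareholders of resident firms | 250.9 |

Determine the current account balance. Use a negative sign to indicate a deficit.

Goods: 8400.4
Services: 981.2 + 740.2 + 248.5 - 1433.4 = 536.5
Primary income: -250.9 + 347.8 - 731.4 = -634.5
Secondary income: 229.5 - 142.8 = 86.7
Current account = 8400.4 + 536.5 + (-634.5) + 86.7 = 8389.1
(Excluded from the current account — financial account: new loans extended by domestic banks to foreign borrowers 1410.5, purchases of foreign government bonds by domestic residents 1965.9; capital account: sale of embassy land to a foreign government 72.1.)

8389.1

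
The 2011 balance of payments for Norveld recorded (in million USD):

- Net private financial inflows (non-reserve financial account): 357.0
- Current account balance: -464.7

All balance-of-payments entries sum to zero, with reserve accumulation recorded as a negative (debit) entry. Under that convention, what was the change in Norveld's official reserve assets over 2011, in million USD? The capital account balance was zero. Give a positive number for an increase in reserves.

Official reserve transactions balance = -((-464.7) + 357.0) = 107.7
An accumulation of reserves is recorded as a debit (negative entry), so the change in the stock of reserves is the negative of that balance.
Change in official reserves = -(107.7) = -107.7

-107.7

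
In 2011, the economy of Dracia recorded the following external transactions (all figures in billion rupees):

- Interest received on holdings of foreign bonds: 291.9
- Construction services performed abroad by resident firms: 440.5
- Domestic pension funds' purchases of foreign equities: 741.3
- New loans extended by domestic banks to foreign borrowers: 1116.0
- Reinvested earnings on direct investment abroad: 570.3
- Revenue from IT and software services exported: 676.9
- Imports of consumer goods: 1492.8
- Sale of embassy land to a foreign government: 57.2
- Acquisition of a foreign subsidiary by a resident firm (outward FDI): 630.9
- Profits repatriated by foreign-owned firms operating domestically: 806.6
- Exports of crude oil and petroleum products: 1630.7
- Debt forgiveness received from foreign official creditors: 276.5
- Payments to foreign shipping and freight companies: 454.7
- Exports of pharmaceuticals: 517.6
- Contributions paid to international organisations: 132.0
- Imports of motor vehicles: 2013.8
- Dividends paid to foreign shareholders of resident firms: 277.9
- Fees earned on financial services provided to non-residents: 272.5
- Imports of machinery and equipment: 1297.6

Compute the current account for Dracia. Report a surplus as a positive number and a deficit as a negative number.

Goods: -1492.8 - 2013.8 + 1630.7 + 517.6 - 1297.6 = -2655.9
Services: 440.5 - 454.7 + 272.5 + 676.9 = 935.2
Primary income: -806.6 + 570.3 + 291.9 - 277.9 = -222.3
Secondary income: -132.0
Current account = (-2655.9) + 935.2 + (-222.3) + (-132.0) = -2075.0
(Excluded from the current account — financial account: domestic pension funds' purchases of foreign equities 741.3, new loans extended by domestic banks to foreign borrowers 1116.0, acquisition of a foreign subsidiary by a resident firm (outward FDI) 630.9; capital account: sale of embassy land to a foreign government 57.2, debt forgiveness received from foreign official creditors 276.5.)

-2075.0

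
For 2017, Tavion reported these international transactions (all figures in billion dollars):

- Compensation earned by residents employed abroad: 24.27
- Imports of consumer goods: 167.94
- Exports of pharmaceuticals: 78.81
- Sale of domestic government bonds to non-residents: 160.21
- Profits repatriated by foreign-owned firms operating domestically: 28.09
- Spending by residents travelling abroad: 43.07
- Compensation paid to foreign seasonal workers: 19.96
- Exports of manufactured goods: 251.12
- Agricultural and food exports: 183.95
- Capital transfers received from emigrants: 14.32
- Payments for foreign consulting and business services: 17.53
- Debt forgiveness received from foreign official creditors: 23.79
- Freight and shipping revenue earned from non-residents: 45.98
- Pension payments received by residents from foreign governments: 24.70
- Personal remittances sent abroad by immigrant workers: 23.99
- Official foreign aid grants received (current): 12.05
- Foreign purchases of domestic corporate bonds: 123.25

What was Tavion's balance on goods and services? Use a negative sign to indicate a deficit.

331.32

Goods: 251.12 + 183.95 + 78.81 - 167.94 = 345.94
Services: -43.07 + 45.98 - 17.53 = -14.62
Trade balance = 345.94 + (-14.62) = 331.32
(Excluded from the trade balance — primary income: compensation earned by residents employed abroad 24.27, profits repatriated by foreign-owned firms operating domestically 28.09, compensation paid to foreign seasonal workers 19.96; financial account: sale of domestic government bonds to non-residents 160.21, foreign purchases of domestic corporate bonds 123.25; capital account: capital transfers received from emigrants 14.32, debt forgiveness received from foreign official creditors 23.79; secondary income: pension payments received by residents from foreign governments 24.70, personal remittances sent abroad by immigrant workers 23.99, official foreign aid grants received (current) 12.05.)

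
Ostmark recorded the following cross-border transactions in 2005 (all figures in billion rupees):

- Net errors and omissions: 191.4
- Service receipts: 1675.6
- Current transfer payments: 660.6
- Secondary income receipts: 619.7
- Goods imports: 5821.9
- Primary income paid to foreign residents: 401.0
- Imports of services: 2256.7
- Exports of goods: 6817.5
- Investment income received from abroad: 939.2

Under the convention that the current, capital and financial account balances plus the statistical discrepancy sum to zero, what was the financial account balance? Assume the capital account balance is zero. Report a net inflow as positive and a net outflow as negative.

Goods balance = 6817.5 - 5821.9 = 995.6
Services balance = 1675.6 - 2256.7 = -581.1
Trade balance (goods + services) = 995.6 + (-581.1) = 414.5
Net primary income = 939.2 - 401.0 = 538.2
Net secondary income = 619.7 - 660.6 = -40.9
Current account = 414.5 + 538.2 + (-40.9) = 911.8
Financial account = -(911.8 + 191.4) = -1103.2

-1103.2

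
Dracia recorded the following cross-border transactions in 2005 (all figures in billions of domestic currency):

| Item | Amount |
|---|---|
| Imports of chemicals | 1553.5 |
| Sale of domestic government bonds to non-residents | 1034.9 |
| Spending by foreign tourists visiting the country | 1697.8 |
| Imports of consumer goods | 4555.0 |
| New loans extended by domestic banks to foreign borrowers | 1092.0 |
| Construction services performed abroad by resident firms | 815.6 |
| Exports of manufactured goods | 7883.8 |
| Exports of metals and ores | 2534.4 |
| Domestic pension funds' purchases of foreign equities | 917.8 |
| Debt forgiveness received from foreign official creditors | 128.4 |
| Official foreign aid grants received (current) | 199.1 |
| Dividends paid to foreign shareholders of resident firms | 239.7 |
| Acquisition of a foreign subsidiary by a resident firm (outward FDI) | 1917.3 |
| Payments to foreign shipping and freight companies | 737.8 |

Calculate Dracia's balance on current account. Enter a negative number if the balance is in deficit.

6044.7

Goods: -1553.5 + 2534.4 - 4555.0 + 7883.8 = 4309.7
Services: -737.8 + 815.6 + 1697.8 = 1775.6
Primary income: -239.7
Secondary income: 199.1
Current account = 4309.7 + 1775.6 + (-239.7) + 199.1 = 6044.7
(Excluded from the current account — financial account: sale of domestic government bonds to non-residents 1034.9, new loans extended by domestic banks to foreign borrowers 1092.0, domestic pension funds' purchases of foreign equities 917.8, acquisition of a foreign subsidiary by a resident firm (outward FDI) 1917.3; capital account: debt forgiveness received from foreign official creditors 128.4.)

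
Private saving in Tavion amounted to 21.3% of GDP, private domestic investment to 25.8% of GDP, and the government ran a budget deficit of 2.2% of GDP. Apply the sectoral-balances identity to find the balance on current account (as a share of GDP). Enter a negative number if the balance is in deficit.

By the sectoral-balances identity, CA = (S_private - I) + (T - G).
Private balance = 21.3 - 25.8 = -4.5
Government balance (T - G) = -2.2
CA = -4.5 + (-2.2) = -6.7

-6.7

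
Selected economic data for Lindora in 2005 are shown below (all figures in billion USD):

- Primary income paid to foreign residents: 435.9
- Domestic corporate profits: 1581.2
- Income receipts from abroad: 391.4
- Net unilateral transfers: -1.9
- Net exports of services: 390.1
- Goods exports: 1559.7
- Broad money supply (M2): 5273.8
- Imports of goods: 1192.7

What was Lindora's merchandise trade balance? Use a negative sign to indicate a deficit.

Goods balance = 1559.7 - 1192.7 = 367.0

367.0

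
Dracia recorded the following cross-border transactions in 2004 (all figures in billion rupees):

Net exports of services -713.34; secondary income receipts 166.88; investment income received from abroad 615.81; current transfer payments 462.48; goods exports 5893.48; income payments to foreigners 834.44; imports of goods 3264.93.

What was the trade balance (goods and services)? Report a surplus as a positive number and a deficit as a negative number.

1915.21

Goods balance = 5893.48 - 3264.93 = 2628.55
Services balance = -713.34
Trade balance (goods + services) = 2628.55 + (-713.34) = 1915.21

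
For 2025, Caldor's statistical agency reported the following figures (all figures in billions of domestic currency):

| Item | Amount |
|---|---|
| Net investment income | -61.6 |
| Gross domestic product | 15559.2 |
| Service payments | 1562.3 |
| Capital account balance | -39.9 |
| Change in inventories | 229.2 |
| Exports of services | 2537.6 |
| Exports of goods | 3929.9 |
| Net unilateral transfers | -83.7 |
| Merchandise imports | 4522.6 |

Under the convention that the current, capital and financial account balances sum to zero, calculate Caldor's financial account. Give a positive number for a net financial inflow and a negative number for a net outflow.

-197.4

Goods balance = 3929.9 - 4522.6 = -592.7
Services balance = 2537.6 - 1562.3 = 975.3
Trade balance (goods + services) = -592.7 + 975.3 = 382.6
Net primary income = -61.6
Net secondary income = -83.7
Current account = 382.6 + (-61.6) + (-83.7) = 237.3
Financial account = -(237.3 + (-39.9)) = -197.4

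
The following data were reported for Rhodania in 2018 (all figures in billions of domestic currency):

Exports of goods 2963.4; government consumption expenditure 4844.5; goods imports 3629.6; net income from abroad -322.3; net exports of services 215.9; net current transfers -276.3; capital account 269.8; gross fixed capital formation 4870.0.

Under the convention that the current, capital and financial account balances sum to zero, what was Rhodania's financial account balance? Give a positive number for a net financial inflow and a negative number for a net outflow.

Goods balance = 2963.4 - 3629.6 = -666.2
Services balance = 215.9
Trade balance (goods + services) = -666.2 + 215.9 = -450.3
Net primary income = -322.3
Net secondary income = -276.3
Current account = -450.3 + (-322.3) + (-276.3) = -1048.9
Financial account = -(-1048.9 + 269.8) = 779.1

779.1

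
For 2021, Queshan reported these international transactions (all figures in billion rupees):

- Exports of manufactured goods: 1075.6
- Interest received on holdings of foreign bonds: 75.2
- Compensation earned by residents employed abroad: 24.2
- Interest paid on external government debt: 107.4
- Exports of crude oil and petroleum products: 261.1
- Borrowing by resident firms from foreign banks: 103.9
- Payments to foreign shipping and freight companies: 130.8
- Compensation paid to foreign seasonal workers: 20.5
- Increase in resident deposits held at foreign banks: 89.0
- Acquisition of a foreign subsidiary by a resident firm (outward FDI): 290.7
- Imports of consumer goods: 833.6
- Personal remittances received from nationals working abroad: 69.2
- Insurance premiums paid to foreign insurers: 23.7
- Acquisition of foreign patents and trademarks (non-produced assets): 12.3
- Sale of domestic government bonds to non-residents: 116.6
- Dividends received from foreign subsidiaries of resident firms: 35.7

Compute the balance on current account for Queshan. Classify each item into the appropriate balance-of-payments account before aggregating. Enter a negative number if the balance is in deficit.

Goods: -833.6 + 1075.6 + 261.1 = 503.1
Services: -23.7 - 130.8 = -154.5
Primary income: -20.5 + 75.2 + 24.2 - 107.4 + 35.7 = 7.2
Secondary income: 69.2
Current account = 503.1 + (-154.5) + 7.2 + 69.2 = 425.0
(Excluded from the current account — financial account: borrowing by resident firms from foreign banks 103.9, increase in resident deposits held at foreign banks 89.0, acquisition of a foreign subsidiary by a resident firm (outward FDI) 290.7, sale of domestic government bonds to non-residents 116.6; capital account: acquisition of foreign patents and trademarks (non-produced assets) 12.3.)

425.0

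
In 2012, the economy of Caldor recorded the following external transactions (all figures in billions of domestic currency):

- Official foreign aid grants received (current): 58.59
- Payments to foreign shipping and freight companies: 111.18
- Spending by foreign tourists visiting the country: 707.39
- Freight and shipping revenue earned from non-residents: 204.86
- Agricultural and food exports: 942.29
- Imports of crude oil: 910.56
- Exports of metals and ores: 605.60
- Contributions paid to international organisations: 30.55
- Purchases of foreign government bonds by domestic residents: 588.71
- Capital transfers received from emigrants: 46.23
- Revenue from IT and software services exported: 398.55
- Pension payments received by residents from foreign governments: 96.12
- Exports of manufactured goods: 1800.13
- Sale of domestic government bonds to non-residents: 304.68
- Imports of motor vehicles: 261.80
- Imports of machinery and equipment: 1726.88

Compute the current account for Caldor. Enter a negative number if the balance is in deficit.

Goods: 942.29 + 1800.13 - 910.56 - 1726.88 - 261.80 + 605.60 = 448.78
Services: -111.18 + 398.55 + 707.39 + 204.86 = 1199.62
Secondary income: 58.59 + 96.12 - 30.55 = 124.16
Current account = 448.78 + 1199.62 + 124.16 = 1772.56
(Excluded from the current account — financial account: purchases of foreign government bonds by domestic residents 588.71, sale of domestic government bonds to non-residents 304.68; capital account: capital transfers received from emigrants 46.23.)

1772.56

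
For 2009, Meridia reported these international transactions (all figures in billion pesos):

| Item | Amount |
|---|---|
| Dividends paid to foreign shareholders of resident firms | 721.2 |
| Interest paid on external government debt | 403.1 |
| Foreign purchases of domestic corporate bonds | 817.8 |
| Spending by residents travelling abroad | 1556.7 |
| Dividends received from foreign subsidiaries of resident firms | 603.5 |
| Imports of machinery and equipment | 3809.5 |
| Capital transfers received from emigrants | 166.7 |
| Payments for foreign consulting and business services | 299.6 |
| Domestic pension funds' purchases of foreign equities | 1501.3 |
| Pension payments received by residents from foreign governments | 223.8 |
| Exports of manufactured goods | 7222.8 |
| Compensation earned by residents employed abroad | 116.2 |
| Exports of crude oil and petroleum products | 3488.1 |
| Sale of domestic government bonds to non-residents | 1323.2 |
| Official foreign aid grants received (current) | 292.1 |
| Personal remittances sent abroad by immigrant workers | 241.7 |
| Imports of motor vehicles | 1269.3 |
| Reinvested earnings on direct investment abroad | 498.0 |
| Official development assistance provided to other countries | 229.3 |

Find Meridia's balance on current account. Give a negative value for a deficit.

3914.1

Goods: -1269.3 - 3809.5 + 7222.8 + 3488.1 = 5632.1
Services: -299.6 - 1556.7 = -1856.3
Primary income: -721.2 + 116.2 + 498.0 + 603.5 - 403.1 = 93.4
Secondary income: -229.3 - 241.7 + 223.8 + 292.1 = 44.9
Current account = 5632.1 + (-1856.3) + 93.4 + 44.9 = 3914.1
(Excluded from the current account — financial account: foreign purchases of domestic corporate bonds 817.8, domestic pension funds' purchases of foreign equities 1501.3, sale of domestic government bonds to non-residents 1323.2; capital account: capital transfers received from emigrants 166.7.)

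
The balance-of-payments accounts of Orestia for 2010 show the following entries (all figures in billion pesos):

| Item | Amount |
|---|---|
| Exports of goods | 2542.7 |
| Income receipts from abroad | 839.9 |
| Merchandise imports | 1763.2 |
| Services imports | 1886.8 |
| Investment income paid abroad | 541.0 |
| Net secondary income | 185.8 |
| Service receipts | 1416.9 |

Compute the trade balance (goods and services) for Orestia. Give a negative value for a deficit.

Goods balance = 2542.7 - 1763.2 = 779.5
Services balance = 1416.9 - 1886.8 = -469.9
Trade balance (goods + services) = 779.5 + (-469.9) = 309.6

309.6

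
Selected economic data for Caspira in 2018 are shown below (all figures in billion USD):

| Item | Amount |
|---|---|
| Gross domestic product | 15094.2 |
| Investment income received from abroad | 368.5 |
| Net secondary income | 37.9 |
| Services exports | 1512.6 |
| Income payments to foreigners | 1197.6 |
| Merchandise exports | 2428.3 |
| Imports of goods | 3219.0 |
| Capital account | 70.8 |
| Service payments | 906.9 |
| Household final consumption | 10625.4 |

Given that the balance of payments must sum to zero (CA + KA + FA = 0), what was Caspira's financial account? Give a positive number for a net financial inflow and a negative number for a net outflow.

905.4

Goods balance = 2428.3 - 3219.0 = -790.7
Services balance = 1512.6 - 906.9 = 605.7
Trade balance (goods + services) = -790.7 + 605.7 = -185.0
Net primary income = 368.5 - 1197.6 = -829.1
Net secondary income = 37.9
Current account = -185.0 + (-829.1) + 37.9 = -976.2
Financial account = -(-976.2 + 70.8) = 905.4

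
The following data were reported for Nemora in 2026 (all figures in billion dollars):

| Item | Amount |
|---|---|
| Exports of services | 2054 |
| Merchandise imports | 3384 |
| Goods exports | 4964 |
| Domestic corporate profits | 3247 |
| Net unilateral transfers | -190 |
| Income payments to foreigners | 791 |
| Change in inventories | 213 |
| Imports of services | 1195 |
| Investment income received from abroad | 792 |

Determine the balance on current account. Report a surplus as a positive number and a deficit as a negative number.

Goods balance = 4964 - 3384 = 1580
Services balance = 2054 - 1195 = 859
Trade balance (goods + services) = 1580 + 859 = 2439
Net primary income = 792 - 791 = 1
Net secondary income = -190
Current account = 2439 + 1 + (-190) = 2250

2250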